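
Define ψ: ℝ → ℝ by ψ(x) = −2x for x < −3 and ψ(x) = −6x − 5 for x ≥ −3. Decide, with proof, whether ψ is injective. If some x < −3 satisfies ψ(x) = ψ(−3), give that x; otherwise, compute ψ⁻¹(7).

-13/2

Both pieces are strictly decreasing (slopes −2 and −6), so each is injective on its own interval.
The left piece maps (−∞, −3) onto (6, ∞); the right piece maps [−3, ∞) onto (−∞, 13].
These images overlap. In particular ψ(−3) = 13 (right piece), and solving −2x = 13 on the left piece gives x = −13/2 < −3.
So ψ(−13/2) = ψ(−3) with −13/2 ≠ −3, and ψ is not injective. This x = −13/2 is the requested value below −3.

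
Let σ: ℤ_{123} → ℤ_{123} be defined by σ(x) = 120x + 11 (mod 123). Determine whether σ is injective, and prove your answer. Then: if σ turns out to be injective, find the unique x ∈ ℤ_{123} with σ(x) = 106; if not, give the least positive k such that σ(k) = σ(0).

Recall that σ is injective if σ(x_1) = σ(x_2) implies x_1 = x_2.
We have gcd(120, 123) = 3 > 1. Taking x_1 = 0 and x_2 = 41: σ(0) = 11 and σ(41) = 120·41 + 11 = 4931 ≡ 11 (mod 123).
So σ(0) = σ(41) while 0 ≠ 41, so σ is not injective.
Since σ is not injective, we find the least positive k with σ(k) = σ(0): this means 120k ≡ 0 (mod 123), i.e. 123 ∣ 120k. Since gcd(120, 123) = 3, dividing through by 3 this holds exactly when 41 ∣ 40k, and as gcd(40, 41) = 1, exactly when 41 ∣ k.
The smallest positive such k is 41.

41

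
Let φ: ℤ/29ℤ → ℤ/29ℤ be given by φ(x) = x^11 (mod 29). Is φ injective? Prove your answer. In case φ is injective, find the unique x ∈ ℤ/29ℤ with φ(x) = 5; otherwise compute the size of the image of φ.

Since 29 is prime, the nonzero elements of ℤ/29ℤ form a cyclic group of order 28.
As gcd(11, 28) = 1, raising to the 11th power is a bijection on this group: if s^11 ≡ t^11 then (st^{−1})^11 = 1, and the only element of order dividing gcd(11, 28) = 1 is 1, so s = t.
With φ(0) = 0 this makes φ injective on all of ℤ/29ℤ, hence bijective (finite equal-size domain and codomain). In particular φ is injective.
Since φ is injective, we find the preimage of 5. The inverse of x ↦ x^11 on (ℤ/29ℤ)^× is x ↦ x^23, because 11·23 = 253 = 9·28 + 1 ≡ 1 (mod 28) and x^{28} = 1 for x ≠ 0 (Fermat). So φ⁻¹(5) = 5^23 mod 29.
Repeated squaring mod 29: 5^1 ≡ 5, 5^2 ≡ 5² = 25, 5^4 ≡ 25² = 625 ≡ 16, 5^8 ≡ 16² = 256 ≡ 24, 5^16 ≡ 24² = 576 ≡ 25. Since 23 = 16 + 4 + 2 + 1, 5^23 ≡ 25·16·25·5: 25·16 = 400 ≡ 23, then 23·25 = 575 ≡ 24, then 24·5 = 120 ≡ 4. So 5^23 ≡ 4 (mod 29).
Hence φ⁻¹(5) = 4.

4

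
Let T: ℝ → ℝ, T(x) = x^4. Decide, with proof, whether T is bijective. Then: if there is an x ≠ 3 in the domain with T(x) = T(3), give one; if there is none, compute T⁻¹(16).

T(3) = 81 = (−3)^4 = T(−3) (since 4 is even), with 3 ≠ −3. So T is not injective, hence not bijective.
For the follow-up, such an x exists: taking x = −3 ∈ ℝ gives T(−3) = 81 = T(3) with −3 ≠ 3.

-3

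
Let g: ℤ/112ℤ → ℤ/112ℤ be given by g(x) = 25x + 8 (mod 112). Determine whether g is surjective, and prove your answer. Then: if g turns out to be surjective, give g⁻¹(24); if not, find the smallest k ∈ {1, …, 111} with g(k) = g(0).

Since gcd(25, 112) = 1, 25 is invertible modulo 112. Euclid's algorithm: 112 = 4·25 + 12, 25 = 2·12 + 1; back-substituting gives 1 = 9·25 − 2·112, so 25⁻¹ ≡ 9 (mod 112).
For any y ∈ ℤ/112ℤ, x = 9(y − 8) mod 112 satisfies g(x) = 25·9(y − 8) + 8 ≡ y (since 25·9 ≡ 1 mod 112). So every y has a preimage.
Hence g is surjective.
Since g is surjective, we compute g⁻¹(24): solve 25x + 8 ≡ 24 (mod 112), i.e. 25x ≡ 16 (mod 112).
Multiplying by 25⁻¹ = 9 gives x ≡ 9·16 = 144 = 1·112 + 32 ≡ 32 (mod 112).
Check: g(32) = 25·32 + 8 = 808 = 7·112 + 24 ≡ 24 (mod 112).

32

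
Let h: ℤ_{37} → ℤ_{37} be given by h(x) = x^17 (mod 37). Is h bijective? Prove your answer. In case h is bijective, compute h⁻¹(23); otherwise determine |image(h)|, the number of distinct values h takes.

8

Since 37 is prime, the nonzero elements of ℤ_{37} form a cyclic group of order 36.
As gcd(17, 36) = 1, raising to the 17th power is a bijection on this group: if u^17 ≡ v^17 then (uv^{−1})^17 = 1, and the only element of order dividing gcd(17, 36) = 1 is 1, so u = v.
With h(0) = 0 this makes h injective on all of ℤ_{37}, hence bijective (finite equal-size domain and codomain). In particular h is bijective.
Since h is bijective, we find the preimage of 23. The inverse of x ↦ x^17 on (ℤ_{37})^× is x ↦ x^17, because 17·17 = 289 = 8·36 + 1 ≡ 1 (mod 36) and x^{36} = 1 for x ≠ 0 (Fermat). So h⁻¹(23) = 23^17 mod 37.
Repeated squaring mod 37: 23^1 ≡ 23, 23^2 ≡ 23² = 529 ≡ 11, 23^4 ≡ 11² = 121 ≡ 10, 23^8 ≡ 10² = 100 ≡ 26, 23^16 ≡ 26² = 676 ≡ 10. Since 17 = 16 + 1, 23^17 ≡ 10·23: 10·23 = 230 ≡ 8. So 23^17 ≡ 8 (mod 37).
Hence h⁻¹(23) = 8.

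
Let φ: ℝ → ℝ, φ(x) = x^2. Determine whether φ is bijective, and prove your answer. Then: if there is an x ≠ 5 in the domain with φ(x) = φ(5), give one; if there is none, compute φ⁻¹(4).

φ(5) = 25 = (−5)^2 = φ(−5) (since 2 is even), with 5 ≠ −5. So φ is not injective, hence not bijective.
For the follow-up, such an x exists: taking x = −5 ∈ ℝ gives φ(−5) = 25 = φ(5) with −5 ≠ 5.

-5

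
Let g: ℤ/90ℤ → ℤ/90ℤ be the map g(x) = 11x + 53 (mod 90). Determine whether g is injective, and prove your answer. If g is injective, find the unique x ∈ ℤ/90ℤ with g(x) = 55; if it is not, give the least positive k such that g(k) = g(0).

82

If g(a) = g(b), then 11a ≡ 11b (mod 90). Because gcd(11, 90) = 1, we may cancel 11 to get a ≡ b (mod 90).
So g is injective.
We now compute 11⁻¹ mod 90 explicitly. Euclid's algorithm: 90 = 8·11 + 2, 11 = 5·2 + 1; back-substituting gives 1 = 41·11 − 5·90, so 11⁻¹ ≡ 41 (mod 90).
Since g is injective, we find g⁻¹(55): we need 11x ≡ 55 − 53 ≡ 2 (mod 90). Using 11⁻¹ = 41: x ≡ 41·2 = 82, so x = 82.
Check: g(82) = 11·82 + 53 = 955 = 10·90 + 55 ≡ 55 (mod 90).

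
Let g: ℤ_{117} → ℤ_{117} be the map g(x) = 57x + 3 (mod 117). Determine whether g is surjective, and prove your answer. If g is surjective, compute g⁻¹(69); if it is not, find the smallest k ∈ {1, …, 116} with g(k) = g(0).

By definition, g is surjective if every y in the codomain equals g(x) for some x in the domain.
Since gcd(57, 117) = 3, we have 57x ≡ 0 (mod 3) for all x, so g(x) ≡ 0 (mod 3).
But 1 ≢ 0 (mod 3), so 1 ∈ ℤ_{117} has no preimage. Hence g is not surjective.
Since g is not surjective, we find the least positive k with g(k) = g(0): this means 57k ≡ 0 (mod 117), i.e. 117 ∣ 57k. Since gcd(57, 117) = 3, dividing through by 3 this holds exactly when 39 ∣ 19k, and as gcd(19, 39) = 1, exactly when 39 ∣ k.
The smallest positive such k is 39.

39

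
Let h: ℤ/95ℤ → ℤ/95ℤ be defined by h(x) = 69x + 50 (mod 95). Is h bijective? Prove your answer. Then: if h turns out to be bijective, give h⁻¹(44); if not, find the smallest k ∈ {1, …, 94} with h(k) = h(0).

66

Suppose h(x_1) = h(x_2) in ℤ/95ℤ. Then 69x_1 + 50 ≡ 69x_2 + 50 (mod 95), thus 69(x_1 − x_2) ≡ 0 (mod 95).
Since gcd(69, 95) = 1, 69 is invertible modulo 95, thus x_1 − x_2 ≡ 0 (mod 95), i.e. x_1 = x_2.
We now compute 69⁻¹ mod 95 explicitly. Euclid's algorithm: 95 = 1·69 + 26, 69 = 2·26 + 17, 26 = 1·17 + 9, 17 = 1·9 + 8, 9 = 1·8 + 1; back-substituting gives 1 = 84·69 − 61·95, so 69⁻¹ ≡ 84 (mod 95).
For any y ∈ ℤ/95ℤ, x = 84(y − 50) mod 95 satisfies h(x) = 69·84(y − 50) + 50 ≡ y (since 69·84 ≡ 1 mod 95). So every y has a preimage.
So h is bijective.
Since h is bijective, we find h⁻¹(44): we need 69x ≡ 44 − 50 ≡ 89 (mod 95). Using 69⁻¹ = 84: x ≡ 84·89 = 7476 = 78·95 + 66, so x = 66.
Check: h(66) = 69·66 + 50 = 4604 = 48·95 + 44 ≡ 44 (mod 95).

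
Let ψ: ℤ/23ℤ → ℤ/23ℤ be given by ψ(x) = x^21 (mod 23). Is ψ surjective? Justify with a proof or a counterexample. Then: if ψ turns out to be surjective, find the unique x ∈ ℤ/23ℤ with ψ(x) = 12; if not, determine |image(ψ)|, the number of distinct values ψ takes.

Since 23 is prime, the nonzero elements of ℤ/23ℤ form a cyclic group of order 22.
As gcd(21, 22) = 1, raising to the 21st power is a bijection on this group: if u^21 ≡ v^21 then (uv^{−1})^21 = 1, and the only element of order dividing gcd(21, 22) = 1 is 1, so u = v.
With ψ(0) = 0 this makes ψ injective on all of ℤ/23ℤ, hence bijective (finite equal-size domain and codomain). In particular ψ is surjective.
Since ψ is surjective, we find the preimage of 12. The inverse of x ↦ x^21 on (ℤ/23ℤ)^× is x ↦ x^21, because 21·21 = 441 = 20·22 + 1 ≡ 1 (mod 22) and x^{22} = 1 for x ≠ 0 (Fermat). So ψ⁻¹(12) = 12^21 mod 23.
Repeated squaring mod 23: 12^1 ≡ 12, 12^2 ≡ 12² = 144 ≡ 6, 12^4 ≡ 6² = 36 ≡ 13, 12^8 ≡ 13² = 169 ≡ 8, 12^16 ≡ 8² = 64 ≡ 18. Since 21 = 16 + 4 + 1, 12^21 ≡ 18·13·12: 18·13 = 234 ≡ 4, then 4·12 = 48 ≡ 2. So 12^21 ≡ 2 (mod 23).
Hence ψ⁻¹(12) = 2.

2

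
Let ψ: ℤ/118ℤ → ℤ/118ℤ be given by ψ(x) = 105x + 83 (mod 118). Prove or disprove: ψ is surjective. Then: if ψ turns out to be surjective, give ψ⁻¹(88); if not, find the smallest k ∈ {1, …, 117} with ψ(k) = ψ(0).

Recall that ψ is surjective if every y in the codomain equals ψ(x) for some x in the domain.
Since gcd(105, 118) = 1, 105 is invertible modulo 118. Euclid's algorithm: 118 = 1·105 + 13, 105 = 8·13 + 1; back-substituting gives 1 = 9·105 − 8·118, so 105⁻¹ ≡ 9 (mod 118).
Then y ↦ 9(y − 83) is a two-sided inverse to ψ, so every y ∈ ℤ/118ℤ has a preimage.
So ψ is surjective.
Since ψ is surjective, we compute ψ⁻¹(88): solve 105x + 83 ≡ 88 (mod 118), i.e. 105x ≡ 5 (mod 118).
Multiplying by 105⁻¹ = 9 gives x ≡ 9·5 = 45 ≡ 45 (mod 118).
Check: ψ(45) = 105·45 + 83 = 4808 = 40·118 + 88 ≡ 88 (mod 118).

45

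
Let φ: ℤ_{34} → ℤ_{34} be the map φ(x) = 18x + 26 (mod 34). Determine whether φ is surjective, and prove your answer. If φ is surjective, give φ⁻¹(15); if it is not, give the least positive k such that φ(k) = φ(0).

17

Since gcd(18, 34) = 2, we have 18x ≡ 0 (mod 2) for all x, so φ(x) ≡ 0 (mod 2).
But 1 ≢ 0 (mod 2), so 1 ∈ ℤ_{34} has no preimage. Thus φ is not surjective.
Since φ is not surjective, we find the least positive k with φ(k) = φ(0): this means 18k ≡ 0 (mod 34), i.e. 34 ∣ 18k. Since gcd(18, 34) = 2, dividing through by 2 this holds exactly when 17 ∣ 9k, and as gcd(9, 17) = 1, exactly when 17 ∣ k.
The smallest positive such k is 17.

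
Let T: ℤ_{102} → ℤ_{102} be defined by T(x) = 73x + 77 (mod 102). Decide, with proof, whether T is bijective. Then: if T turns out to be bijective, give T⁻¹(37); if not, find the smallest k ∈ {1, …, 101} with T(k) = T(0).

Suppose T(s) = T(t) in ℤ_{102}. Then 73s + 77 ≡ 73t + 77 (mod 102), hence 73(s − t) ≡ 0 (mod 102).
Since gcd(73, 102) = 1, 73 is invertible modulo 102, hence s − t ≡ 0 (mod 102), i.e. s = t.
We now compute 73⁻¹ mod 102 explicitly. Euclid's algorithm: 102 = 1·73 + 29, 73 = 2·29 + 15, 29 = 1·15 + 14, 15 = 1·14 + 1; back-substituting gives 1 = 7·73 − 5·102, so 73⁻¹ ≡ 7 (mod 102).
For any y ∈ ℤ_{102}, x = 7(y − 77) mod 102 satisfies T(x) = 73·7(y − 77) + 77 ≡ y (since 73·7 ≡ 1 mod 102). So every y has a preimage.
Therefore T is bijective.
Since T is bijective, we compute T⁻¹(37): solve 73x + 77 ≡ 37 (mod 102), i.e. 73x ≡ 62 (mod 102).
Multiplying by 73⁻¹ = 7 gives x ≡ 7·62 = 434 = 4·102 + 26 ≡ 26 (mod 102).
Check: T(26) = 73·26 + 77 = 1975 = 19·102 + 37 ≡ 37 (mod 102).

26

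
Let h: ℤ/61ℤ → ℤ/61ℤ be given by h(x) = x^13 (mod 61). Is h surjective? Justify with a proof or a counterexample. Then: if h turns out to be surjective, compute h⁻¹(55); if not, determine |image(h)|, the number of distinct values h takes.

Since 61 is prime, the nonzero elements of ℤ/61ℤ form a cyclic group of order 60.
As gcd(13, 60) = 1, raising to the 13th power is a bijection on this group: if s^13 ≡ t^13 then (st^{−1})^13 = 1, and the only element of order dividing gcd(13, 60) = 1 is 1, so s = t.
With h(0) = 0 this makes h injective on all of ℤ/61ℤ, hence bijective (finite equal-size domain and codomain). In particular h is surjective.
Since h is surjective, we find the preimage of 55. The inverse of x ↦ x^13 on (ℤ/61ℤ)^× is x ↦ x^37, because 13·37 = 481 = 8·60 + 1 ≡ 1 (mod 60) and x^{60} = 1 for x ≠ 0 (Fermat). So h⁻¹(55) = 55^37 mod 61.
Repeated squaring mod 61: 55^1 ≡ 55, 55^2 ≡ 55² = 3025 ≡ 36, 55^4 ≡ 36² = 1296 ≡ 15, 55^8 ≡ 15² = 225 ≡ 42, 55^16 ≡ 42² = 1764 ≡ 56, 55^32 ≡ 56² = 3136 ≡ 25. Since 37 = 32 + 4 + 1, 55^37 ≡ 25·15·55: 25·15 = 375 ≡ 9, then 9·55 = 495 ≡ 7. So 55^37 ≡ 7 (mod 61).
Hence h⁻¹(55) = 7.

7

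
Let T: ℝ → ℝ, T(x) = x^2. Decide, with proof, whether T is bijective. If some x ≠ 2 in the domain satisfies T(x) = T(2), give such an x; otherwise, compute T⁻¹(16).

T(2) = 4 = (−2)^2 = T(−2) (since 2 is even), with 2 ≠ −2. So T is not injective, hence not bijective.
For the follow-up, such an x exists: taking x = −2 ∈ ℝ gives T(−2) = 4 = T(2) with −2 ≠ 2.

-2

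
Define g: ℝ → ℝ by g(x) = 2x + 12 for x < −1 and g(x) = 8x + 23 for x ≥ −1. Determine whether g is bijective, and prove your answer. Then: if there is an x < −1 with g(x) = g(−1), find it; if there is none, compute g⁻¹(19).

Both pieces are strictly increasing (slopes 2 and 8), so each is injective on its own interval.
The left piece maps (−∞, −1) onto (−∞, 10); the right piece maps [−1, ∞) onto [15, ∞).
The images leave a gap (10 has no preimage), so g is not surjective, hence not bijective.
Because the two images are disjoint, no x < −1 has g(x) = g(−1), so we compute g⁻¹(19): 19 lies in [15, ∞), so solve 8x + 23 = 19: x = (19 − 23)/8 = −1/2.

-1/2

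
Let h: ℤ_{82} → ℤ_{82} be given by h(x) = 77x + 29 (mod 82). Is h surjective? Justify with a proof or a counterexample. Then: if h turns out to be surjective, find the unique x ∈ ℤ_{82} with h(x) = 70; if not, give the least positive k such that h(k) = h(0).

Since gcd(77, 82) = 1, 77 is invertible modulo 82. Euclid's algorithm: 82 = 1·77 + 5, 77 = 15·5 + 2, 5 = 2·2 + 1; back-substituting gives 1 = 49·77 − 46·82, so 77⁻¹ ≡ 49 (mod 82).
For any y ∈ ℤ_{82}, x = 49(y − 29) mod 82 satisfies h(x) = 77·49(y − 29) + 29 ≡ y (since 77·49 ≡ 1 mod 82). So every y has a preimage.
So h is surjective.
Since h is surjective, we find h⁻¹(70): we need 77x ≡ 70 − 29 ≡ 41 (mod 82). Using 77⁻¹ = 49: x ≡ 49·41 = 2009 = 24·82 + 41, so x = 41.
Check: h(41) = 77·41 + 29 = 3186 = 38·82 + 70 ≡ 70 (mod 82).

41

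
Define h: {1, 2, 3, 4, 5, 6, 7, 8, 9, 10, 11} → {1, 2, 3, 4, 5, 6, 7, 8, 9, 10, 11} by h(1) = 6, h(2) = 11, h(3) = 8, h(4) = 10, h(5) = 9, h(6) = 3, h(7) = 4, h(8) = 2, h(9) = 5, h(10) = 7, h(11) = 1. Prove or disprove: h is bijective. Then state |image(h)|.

The values 6, 11, 8, 10, 9, 3, 4, 2, 5, 7, 1 are a permutation of {1, 2, 3, 4, 5, 6, 7, 8, 9, 10, 11}: each element appears exactly once.
So h is injective and surjective, hence bijective.
The image of h is {1, 2, 3, 4, 5, 6, 7, 8, 9, 10, 11}, which has 11 elements.

11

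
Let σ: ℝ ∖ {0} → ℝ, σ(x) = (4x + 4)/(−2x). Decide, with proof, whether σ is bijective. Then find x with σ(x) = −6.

If σ(x) = −2, cross-multiplying gives −2(4x + 4) = 4(−2x), which simplifies to −8 = 0 — false.  So −2 has no preimage and σ is not surjective.
So σ is not bijective.
Solving σ(x) = −6: cross-multiplying gives 4x + 4 = −6(−2x), which rearranges to −8x = −4, so x = 1/2.

1/2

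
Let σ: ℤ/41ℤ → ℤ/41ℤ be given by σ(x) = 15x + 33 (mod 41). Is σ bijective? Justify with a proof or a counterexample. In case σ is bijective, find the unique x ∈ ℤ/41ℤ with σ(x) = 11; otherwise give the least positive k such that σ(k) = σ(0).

Suppose σ(x_1) = σ(x_2) in ℤ/41ℤ. Then 15x_1 + 33 ≡ 15x_2 + 33 (mod 41), therefore 15(x_1 − x_2) ≡ 0 (mod 41).
Since gcd(15, 41) = 1, 15 is invertible modulo 41, hence x_1 − x_2 ≡ 0 (mod 41), i.e. x_1 = x_2.
We now compute 15⁻¹ mod 41 explicitly. Euclid's algorithm: 41 = 2·15 + 11, 15 = 1·11 + 4, 11 = 2·4 + 3, 4 = 1·3 + 1; back-substituting gives 1 = 11·15 − 4·41, so 15⁻¹ ≡ 11 (mod 41).
For any y ∈ ℤ/41ℤ, x = 11(y − 33) mod 41 satisfies σ(x) = 15·11(y − 33) + 33 ≡ y (since 15·11 ≡ 1 mod 41). So every y has a preimage.
Therefore σ is bijective.
Since σ is bijective, we compute σ⁻¹(11): solve 15x + 33 ≡ 11 (mod 41), i.e. 15x ≡ 19 (mod 41).
Multiplying by 15⁻¹ = 11 gives x ≡ 11·19 = 209 = 5·41 + 4 ≡ 4 (mod 41).
Check: σ(4) = 15·4 + 33 = 93 = 2·41 + 11 ≡ 11 (mod 41).

4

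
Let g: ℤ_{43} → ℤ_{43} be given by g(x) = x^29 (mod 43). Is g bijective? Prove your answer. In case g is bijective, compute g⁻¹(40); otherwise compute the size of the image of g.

Since 43 is prime, the nonzero elements of ℤ_{43} form a cyclic group of order 42.
As gcd(29, 42) = 1, raising to the 29th power is a bijection on this group: if s^29 ≡ t^29 then (st^{−1})^29 = 1, and the only element of order dividing gcd(29, 42) = 1 is 1, so s = t.
With g(0) = 0 this makes g injective on all of ℤ_{43}, hence bijective (finite equal-size domain and codomain). In particular g is bijective.
Since g is bijective, we find the preimage of 40. The inverse of x ↦ x^29 on (ℤ_{43})^× is x ↦ x^29, because 29·29 = 841 = 20·42 + 1 ≡ 1 (mod 42) and x^{42} = 1 for x ≠ 0 (Fermat). So g⁻¹(40) = 40^29 mod 43.
Repeated squaring mod 43: 40^1 ≡ 40, 40^2 ≡ 40² = 1600 ≡ 9, 40^4 ≡ 9² = 81 ≡ 38, 40^8 ≡ 38² = 1444 ≡ 25, 40^16 ≡ 25² = 625 ≡ 23. Since 29 = 16 + 8 + 4 + 1, 40^29 ≡ 23·25·38·40: 23·25 = 575 ≡ 16, then 16·38 = 608 ≡ 6, then 6·40 = 240 ≡ 25. So 40^29 ≡ 25 (mod 43).
Hence g⁻¹(40) = 25.

25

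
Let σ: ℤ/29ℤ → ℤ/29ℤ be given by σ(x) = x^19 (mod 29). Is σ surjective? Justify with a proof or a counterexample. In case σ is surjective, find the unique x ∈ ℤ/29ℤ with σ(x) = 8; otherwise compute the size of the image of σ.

19

Since 29 is prime, the nonzero elements of ℤ/29ℤ form a cyclic group of order 28.
As gcd(19, 28) = 1, raising to the 19th power is a bijection on this group: if x_1^19 ≡ x_2^19 then (x_1x_2^{−1})^19 = 1, and the only element of order dividing gcd(19, 28) = 1 is 1, so x_1 = x_2.
With σ(0) = 0 this makes σ injective on all of ℤ/29ℤ, hence bijective (finite equal-size domain and codomain). In particular σ is surjective.
Since σ is surjective, we find the preimage of 8. The inverse of x ↦ x^19 on (ℤ/29ℤ)^× is x ↦ x^3, because 19·3 = 57 = 2·28 + 1 ≡ 1 (mod 28) and x^{28} = 1 for x ≠ 0 (Fermat). So σ⁻¹(8) = 8^3 mod 29.
Repeated squaring mod 29: 8^1 ≡ 8, 8^2 ≡ 8² = 64 ≡ 6. Since 3 = 2 + 1, 8^3 ≡ 6·8: 6·8 = 48 ≡ 19. So 8^3 ≡ 19 (mod 29).
Hence σ⁻¹(8) = 19.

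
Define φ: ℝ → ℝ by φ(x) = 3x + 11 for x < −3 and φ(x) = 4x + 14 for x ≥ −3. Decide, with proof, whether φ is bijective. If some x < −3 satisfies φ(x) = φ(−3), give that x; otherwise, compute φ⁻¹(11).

Both pieces are strictly increasing (slopes 3 and 4), so each is injective on its own interval.
The left piece maps (−∞, −3) onto (−∞, 2); the right piece maps [−3, ∞) onto [2, ∞).
Since 2 = 2, the images partition ℝ: φ is injective and surjective, hence bijective.
Because the two images are disjoint, no x < −3 has φ(x) = φ(−3), so we compute φ⁻¹(11): 11 lies in [2, ∞), so solve 4x + 14 = 11: x = (11 − 14)/4 = −3/4.

-3/4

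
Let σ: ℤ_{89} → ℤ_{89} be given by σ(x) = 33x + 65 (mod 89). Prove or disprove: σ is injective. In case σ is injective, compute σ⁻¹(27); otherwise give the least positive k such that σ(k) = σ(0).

42

Recall that injectivity means: for all x_1, x_2 in the domain, σ(x_1) = σ(x_2) implies x_1 = x_2.
If σ(x_1) = σ(x_2), then 33x_1 ≡ 33x_2 (mod 89). Because gcd(33, 89) = 1, we may cancel 33 to get x_1 ≡ x_2 (mod 89).
Hence σ is injective.
We now compute 33⁻¹ mod 89 explicitly. Euclid's algorithm: 89 = 2·33 + 23, 33 = 1·23 + 10, 23 = 2·10 + 3, 10 = 3·3 + 1; back-substituting gives 1 = 27·33 − 10·89, so 33⁻¹ ≡ 27 (mod 89).
Since σ is injective, we find σ⁻¹(27): we need 33x ≡ 27 − 65 ≡ 51 (mod 89). Using 33⁻¹ = 27: x ≡ 27·51 = 1377 = 15·89 + 42, so x = 42.
Check: σ(42) = 33·42 + 65 = 1451 = 16·89 + 27 ≡ 27 (mod 89).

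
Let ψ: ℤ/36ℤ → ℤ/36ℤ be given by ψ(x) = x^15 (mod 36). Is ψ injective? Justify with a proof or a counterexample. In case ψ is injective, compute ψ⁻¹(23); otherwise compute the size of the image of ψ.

ψ(0) = 0^15 = 0.
ψ(6): Repeated squaring mod 36: 6^1 ≡ 6, 6^2 ≡ 6² = 36 ≡ 0, 6^4 ≡ 0² = 0, 6^8 ≡ 0² = 0. Since 15 = 8 + 4 + 2 + 1, 6^15 ≡ 0·0·0·6: 0·0 = 0, then 0·0 = 0, then 0·6 = 0. So 6^15 ≡ 0 (mod 36).
So ψ(0) = ψ(6) = 0 while 0 ≠ 6, so ψ is not injective.
Since ψ is not injective, we determine |image(ψ)|. Computing x^15 mod 36 for each x (by repeated squaring, reducing mod 36 at every step), the values ψ(0), ψ(1), …, ψ(35) are: 0, 1, 8, 27, 28, 17, 0, 19, 8, 9, 28, 35, 0, 1, 8, 27, 28, 17, 0, 19, 8, 9, 28, 35, 0, 1, 8, 27, 28, 17, 0, 19, 8, 9, 28, 35.
The distinct values are {0, 1, 8, 9, 17, 19, 27, 28, 35}; there are 9 of them.

9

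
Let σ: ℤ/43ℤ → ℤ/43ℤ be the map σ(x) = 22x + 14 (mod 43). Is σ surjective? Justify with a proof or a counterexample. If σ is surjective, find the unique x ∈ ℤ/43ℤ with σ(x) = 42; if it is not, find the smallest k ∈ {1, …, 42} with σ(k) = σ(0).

13

Recall that surjectivity means every element of the codomain has a preimage under σ.
Since gcd(22, 43) = 1, 22 is invertible modulo 43. Euclid's algorithm: 43 = 1·22 + 21, 22 = 1·21 + 1; back-substituting gives 1 = 2·22 − 1·43, so 22⁻¹ ≡ 2 (mod 43).
Then y ↦ 2(y − 14) is a two-sided inverse to σ, so every y ∈ ℤ/43ℤ has a preimage.
Hence σ is surjective.
Since σ is surjective, we compute σ⁻¹(42): solve 22x + 14 ≡ 42 (mod 43), i.e. 22x ≡ 28 (mod 43).
Multiplying by 22⁻¹ = 2 gives x ≡ 2·28 = 56 = 1·43 + 13 ≡ 13 (mod 43).
Check: σ(13) = 22·13 + 14 = 300 = 6·43 + 42 ≡ 42 (mod 43).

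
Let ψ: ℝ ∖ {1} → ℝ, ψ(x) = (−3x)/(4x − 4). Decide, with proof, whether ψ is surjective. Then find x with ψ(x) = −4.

If ψ(x) = −3/4, cross-multiplying gives 4(−3x) = −3(4x − 4), which simplifies to 0 = 12 — false.  So −3/4 has no preimage and ψ is not surjective.
Solving ψ(x) = −4: cross-multiplying gives −3x = −4(4x − 4), which rearranges to 13x = 16, so x = 16/13.

16/13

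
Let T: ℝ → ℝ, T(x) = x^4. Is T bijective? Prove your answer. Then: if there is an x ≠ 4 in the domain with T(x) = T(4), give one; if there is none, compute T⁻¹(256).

-4

T(4) = 256 = (−4)^4 = T(−4) (since 4 is even), with 4 ≠ −4. So T is not injective, hence not bijective.
For the follow-up, such an x exists: taking x = −4 ∈ ℝ gives T(−4) = 256 = T(4) with −4 ≠ 4.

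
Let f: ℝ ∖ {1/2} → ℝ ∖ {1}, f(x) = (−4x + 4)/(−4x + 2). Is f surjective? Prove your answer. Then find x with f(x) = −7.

9/16

For any y ≠ 1, solving y(−4x + 2) = −4x + 4 for x gives a well-defined x ≠ 1/2. So f is surjective.
Solving f(x) = −7: cross-multiplying gives −4x + 4 = −7(−4x + 2), which rearranges to −32x = −18, so x = 9/16.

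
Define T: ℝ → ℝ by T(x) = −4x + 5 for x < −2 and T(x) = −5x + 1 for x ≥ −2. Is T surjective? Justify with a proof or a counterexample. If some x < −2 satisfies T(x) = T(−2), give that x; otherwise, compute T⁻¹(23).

Both pieces are strictly decreasing (slopes −4 and −5), so each is injective on its own interval.
The left piece maps (−∞, −2) onto (13, ∞); the right piece maps [−2, ∞) onto (−∞, 11].
The union (13, ∞) ∪ (−∞, 11] omits the interval between 13 and 11; in particular 13 has no preimage. So T is not surjective.
Because the two images are disjoint, no x < −2 has T(x) = T(−2), so we compute T⁻¹(23): 23 lies in (13, ∞), so solve −4x + 5 = 23: x = (23 − 5)/(−4) = −9/2.

-9/2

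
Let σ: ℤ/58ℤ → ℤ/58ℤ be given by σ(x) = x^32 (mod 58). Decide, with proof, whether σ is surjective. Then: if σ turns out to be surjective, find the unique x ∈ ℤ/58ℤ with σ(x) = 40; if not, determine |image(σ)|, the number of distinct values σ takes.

16

σ(3): Repeated squaring mod 58: 3^1 ≡ 3, 3^2 ≡ 3² = 9, 3^4 ≡ 9² = 81 ≡ 23, 3^8 ≡ 23² = 529 ≡ 7, 3^16 ≡ 7² = 49, 3^32 ≡ 49² = 2401 ≡ 23. So 3^32 ≡ 23 (mod 58).
σ(7): Repeated squaring mod 58: 7^1 ≡ 7, 7^2 ≡ 7² = 49, 7^4 ≡ 49² = 2401 ≡ 23, 7^8 ≡ 23² = 529 ≡ 7, 7^16 ≡ 7² = 49, 7^32 ≡ 49² = 2401 ≡ 23. So 7^32 ≡ 23 (mod 58).
So σ(3) = σ(7) = 23 while 3 ≠ 7, thus σ is not injective.
A non-injective map from the 58-element set ℤ/58ℤ to itself takes at most 57 distinct values, so it cannot be surjective. So σ is not surjective.
Since σ is not surjective, we determine |image(σ)|. Computing x^32 mod 58 for each x (by repeated squaring, reducing mod 58 at every step), the values σ(0), σ(1), …, σ(57) are: 0, 1, 16, 23, 24, 45, 20, 23, 36, 7, 24, 25, 30, 25, 20, 49, 54, 1, 54, 53, 36, 7, 52, 49, 16, 53, 52, 45, 30, 29, 30, 45, 52, 53, 16, 49, 52, 7, 36, 53, 54, 1, 54, 49, 20, 25, 30, 25, 24, 7, 36, 23, 20, 45, 24, 23, 16, 1.
The distinct values are {0, 1, 7, 16, 20, 23, 24, 25, 29, 30, 36, 45, 49, 52, 53, 54}; there are 16 of them.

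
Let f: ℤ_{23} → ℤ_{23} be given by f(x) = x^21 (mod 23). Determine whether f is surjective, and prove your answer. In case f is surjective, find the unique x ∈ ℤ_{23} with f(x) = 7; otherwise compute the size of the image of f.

10

Since 23 is prime, the nonzero elements of ℤ_{23} form a cyclic group of order 22.
As gcd(21, 22) = 1, raising to the 21st power is a bijection on this group: if a^21 ≡ b^21 then (ab^{−1})^21 = 1, and the only element of order dividing gcd(21, 22) = 1 is 1, so a = b.
With f(0) = 0 this makes f injective on all of ℤ_{23}, hence bijective (finite equal-size domain and codomain). In particular f is surjective.
Since f is surjective, we find the preimage of 7. The inverse of x ↦ x^21 on (ℤ_{23})^× is x ↦ x^21, because 21·21 = 441 = 20·22 + 1 ≡ 1 (mod 22) and x^{22} = 1 for x ≠ 0 (Fermat). So f⁻¹(7) = 7^21 mod 23.
Repeated squaring mod 23: 7^1 ≡ 7, 7^2 ≡ 7² = 49 ≡ 3, 7^4 ≡ 3² = 9, 7^8 ≡ 9² = 81 ≡ 12, 7^16 ≡ 12² = 144 ≡ 6. Since 21 = 16 + 4 + 1, 7^21 ≡ 6·9·7: 6·9 = 54 ≡ 8, then 8·7 = 56 ≡ 10. So 7^21 ≡ 10 (mod 23).
Hence f⁻¹(7) = 10.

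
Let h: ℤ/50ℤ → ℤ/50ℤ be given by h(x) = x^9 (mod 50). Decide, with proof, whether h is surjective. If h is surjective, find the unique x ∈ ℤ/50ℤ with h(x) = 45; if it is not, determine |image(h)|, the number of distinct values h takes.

42

h(0) = 0^9 = 0.
h(10): Repeated squaring mod 50: 10^1 ≡ 10, 10^2 ≡ 10² = 100 ≡ 0, 10^4 ≡ 0² = 0, 10^8 ≡ 0² = 0. Since 9 = 8 + 1, 10^9 ≡ 0·10: 0·10 = 0. So 10^9 ≡ 0 (mod 50).
So h(0) = h(10) = 0 while 0 ≠ 10, hence h is not injective.
A non-injective map from the 50-element set ℤ/50ℤ to itself takes at most 49 distinct values, so it cannot be surjective. Hence h is not surjective.
Since h is not surjective, we determine |image(h)|. Computing x^9 mod 50 for each x (by repeated squaring, reducing mod 50 at every step), the values h(0), h(1), …, h(49) are: 0, 1, 12, 33, 44, 25, 46, 7, 28, 39, 0, 41, 2, 23, 34, 25, 36, 47, 18, 29, 0, 31, 42, 13, 24, 25, 26, 37, 8, 19, 0, 21, 32, 3, 14, 25, 16, 27, 48, 9, 0, 11, 22, 43, 4, 25, 6, 17, 38, 49.
The distinct values are {0, 1, 2, 3, 4, 6, 7, 8, 9, 11, 12, 13, 14, 16, 17, 18, 19, 21, 22, 23, 24, 25, 26, 27, 28, 29, 31, 32, 33, 34, 36, 37, 38, 39, 41, 42, 43, 44, 46, 47, 48, 49}; there are 42 of them.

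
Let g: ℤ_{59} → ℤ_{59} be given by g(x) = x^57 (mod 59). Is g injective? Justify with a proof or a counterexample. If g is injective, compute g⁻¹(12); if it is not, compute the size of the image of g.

Since 59 is prime, the nonzero elements of ℤ_{59} form a cyclic group of order 58.
As gcd(57, 58) = 1, raising to the 57th power is a bijection on this group: if u^57 ≡ v^57 then (uv^{−1})^57 = 1, and the only element of order dividing gcd(57, 58) = 1 is 1, so u = v.
With g(0) = 0 this makes g injective on all of ℤ_{59}, hence bijective (finite equal-size domain and codomain). In particular g is injective.
Since g is injective, we find the preimage of 12. The inverse of x ↦ x^57 on (ℤ_{59})^× is x ↦ x^57, because 57·57 = 3249 = 56·58 + 1 ≡ 1 (mod 58) and x^{58} = 1 for x ≠ 0 (Fermat). So g⁻¹(12) = 12^57 mod 59.
Repeated squaring mod 59: 12^1 ≡ 12, 12^2 ≡ 12² = 144 ≡ 26, 12^4 ≡ 26² = 676 ≡ 27, 12^8 ≡ 27² = 729 ≡ 21, 12^16 ≡ 21² = 441 ≡ 28, 12^32 ≡ 28² = 784 ≡ 17. Since 57 = 32 + 16 + 8 + 1, 12^57 ≡ 17·28·21·12: 17·28 = 476 ≡ 4, then 4·21 = 84 ≡ 25, then 25·12 = 300 ≡ 5. So 12^57 ≡ 5 (mod 59).
Hence g⁻¹(12) = 5.

5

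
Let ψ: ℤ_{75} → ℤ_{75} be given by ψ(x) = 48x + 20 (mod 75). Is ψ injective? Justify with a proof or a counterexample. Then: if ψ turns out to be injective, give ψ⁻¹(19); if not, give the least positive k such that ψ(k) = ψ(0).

25

We have gcd(48, 75) = 3 > 1. Taking s = 0 and t = 25: ψ(0) = 20 and ψ(25) = 48·25 + 20 = 1220 ≡ 20 (mod 75).
So ψ(0) = ψ(25) while 0 ≠ 25, therefore ψ is not injective.
Since ψ is not injective, we find the least positive k with ψ(k) = ψ(0): this means 48k ≡ 0 (mod 75), i.e. 75 ∣ 48k. Since gcd(48, 75) = 3, dividing through by 3 this holds exactly when 25 ∣ 16k, and as gcd(16, 25) = 1, exactly when 25 ∣ k.
The smallest positive such k is 25.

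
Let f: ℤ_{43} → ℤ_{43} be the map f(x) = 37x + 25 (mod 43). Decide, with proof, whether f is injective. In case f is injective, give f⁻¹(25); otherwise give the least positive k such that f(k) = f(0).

Suppose f(a) = f(b) in ℤ_{43}. Then 37a + 25 ≡ 37b + 25 (mod 43), hence 37(a − b) ≡ 0 (mod 43).
Since gcd(37, 43) = 1, 37 is invertible modulo 43, hence a − b ≡ 0 (mod 43), i.e. a = b.
So f is injective.
We now compute 37⁻¹ mod 43 explicitly. Euclid's algorithm: 43 = 1·37 + 6, 37 = 6·6 + 1; back-substituting gives 1 = 7·37 − 6·43, so 37⁻¹ ≡ 7 (mod 43).
Since f is injective, we compute f⁻¹(25): solve 37x + 25 ≡ 25 (mod 43), i.e. 37x ≡ 0 (mod 43).
Multiplying by 37⁻¹ = 7 gives x ≡ 7·0 = 0 ≡ 0 (mod 43).
Check: f(0) = 37·0 + 25 = 25 ≡ 25 (mod 43).

0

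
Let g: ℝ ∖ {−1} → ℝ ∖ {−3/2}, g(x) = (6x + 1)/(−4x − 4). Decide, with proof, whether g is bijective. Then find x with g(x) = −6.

-23/18

Suppose g(u) = g(v). Cross-multiplying: (6u + 1)(−4v − 4) = (6v + 1)(−4u − 4).
Expanding both sides and cancelling the symmetric terms leaves −20·(u − v) = 0. Since −20 ≠ 0, u = v. Hence g is injective.
For any y ≠ −3/2, solving y(−4x − 4) = 6x + 1 for x gives a well-defined x ≠ −1. So g is surjective.
So g is bijective.
Solving g(x) = −6: cross-multiplying gives 6x + 1 = −6(−4x − 4), which rearranges to −18x = 23, so x = −23/18.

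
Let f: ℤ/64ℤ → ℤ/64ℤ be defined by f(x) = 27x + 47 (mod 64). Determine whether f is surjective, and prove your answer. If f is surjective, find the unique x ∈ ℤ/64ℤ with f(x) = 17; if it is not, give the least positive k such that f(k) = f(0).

Since gcd(27, 64) = 1, 27 is invertible modulo 64. Euclid's algorithm: 64 = 2·27 + 10, 27 = 2·10 + 7, 10 = 1·7 + 3, 7 = 2·3 + 1; back-substituting gives 1 = 19·27 − 8·64, so 27⁻¹ ≡ 19 (mod 64).
Then y ↦ 19(y − 47) is a two-sided inverse to f, so every y ∈ ℤ/64ℤ has a preimage.
Hence f is surjective.
Since f is surjective, we find f⁻¹(17): we need 27x ≡ 17 − 47 ≡ 34 (mod 64). Using 27⁻¹ = 19: x ≡ 19·34 = 646 = 10·64 + 6, so x = 6.
Check: f(6) = 27·6 + 47 = 209 = 3·64 + 17 ≡ 17 (mod 64).

6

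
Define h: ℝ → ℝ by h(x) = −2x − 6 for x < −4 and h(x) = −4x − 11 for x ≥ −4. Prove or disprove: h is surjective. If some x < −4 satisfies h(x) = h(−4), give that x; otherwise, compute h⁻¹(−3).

-11/2

Both pieces are strictly decreasing (slopes −2 and −4), so each is injective on its own interval.
The left piece maps (−∞, −4) onto (2, ∞); the right piece maps [−4, ∞) onto (−∞, 5].
The union (2, ∞) ∪ (−∞, 5] covers ℝ, so h is surjective.
For the follow-up: the images overlap, so an x < −4 with h(x) = h(−4) exists. h(−4) = 5; solving −2x − 6 = 5 for x < −4 gives x = (5 + 6)/(−2) = −11/2.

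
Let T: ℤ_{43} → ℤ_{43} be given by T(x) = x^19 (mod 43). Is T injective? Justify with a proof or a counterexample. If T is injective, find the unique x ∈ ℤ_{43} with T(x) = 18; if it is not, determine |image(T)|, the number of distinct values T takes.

26

Since 43 is prime, the nonzero elements of ℤ_{43} form a cyclic group of order 42.
As gcd(19, 42) = 1, raising to the 19th power is a bijection on this group: if s^19 ≡ t^19 then (st^{−1})^19 = 1, and the only element of order dividing gcd(19, 42) = 1 is 1, so s = t.
With T(0) = 0 this makes T injective on all of ℤ_{43}, hence bijective (finite equal-size domain and codomain). In particular T is injective.
Since T is injective, we find the preimage of 18. The inverse of x ↦ x^19 on (ℤ_{43})^× is x ↦ x^31, because 19·31 = 589 = 14·42 + 1 ≡ 1 (mod 42) and x^{42} = 1 for x ≠ 0 (Fermat). So T⁻¹(18) = 18^31 mod 43.
Repeated squaring mod 43: 18^1 ≡ 18, 18^2 ≡ 18² = 324 ≡ 23, 18^4 ≡ 23² = 529 ≡ 13, 18^8 ≡ 13² = 169 ≡ 40, 18^16 ≡ 40² = 1600 ≡ 9. Since 31 = 16 + 8 + 4 + 2 + 1, 18^31 ≡ 9·40·13·23·18: 9·40 = 360 ≡ 16, then 16·13 = 208 ≡ 36, then 36·23 = 828 ≡ 11, then 11·18 = 198 ≡ 26. So 18^31 ≡ 26 (mod 43).
Hence T⁻¹(18) = 26.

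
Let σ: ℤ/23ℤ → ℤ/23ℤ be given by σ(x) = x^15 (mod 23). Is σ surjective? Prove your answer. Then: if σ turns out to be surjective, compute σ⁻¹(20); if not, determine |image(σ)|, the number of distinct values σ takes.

Since 23 is prime, the nonzero elements of ℤ/23ℤ form a cyclic group of order 22.
As gcd(15, 22) = 1, raising to the 15th power is a bijection on this group: if x_1^15 ≡ x_2^15 then (x_1x_2^{−1})^15 = 1, and the only element of order dividing gcd(15, 22) = 1 is 1, so x_1 = x_2.
With σ(0) = 0 this makes σ injective on all of ℤ/23ℤ, hence bijective (finite equal-size domain and codomain). In particular σ is surjective.
Since σ is surjective, we find the preimage of 20. The inverse of x ↦ x^15 on (ℤ/23ℤ)^× is x ↦ x^3, because 15·3 = 45 = 2·22 + 1 ≡ 1 (mod 22) and x^{22} = 1 for x ≠ 0 (Fermat). So σ⁻¹(20) = 20^3 mod 23.
Repeated squaring mod 23: 20^1 ≡ 20, 20^2 ≡ 20² = 400 ≡ 9. Since 3 = 2 + 1, 20^3 ≡ 9·20: 9·20 = 180 ≡ 19. So 20^3 ≡ 19 (mod 23).
Hence σ⁻¹(20) = 19.

19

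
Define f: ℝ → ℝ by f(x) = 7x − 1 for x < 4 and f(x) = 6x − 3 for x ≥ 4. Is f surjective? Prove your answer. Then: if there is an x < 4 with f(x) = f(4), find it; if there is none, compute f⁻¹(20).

Both pieces are strictly increasing (slopes 7 and 6), so each is injective on its own interval.
The left piece maps (−∞, 4) onto (−∞, 27); the right piece maps [4, ∞) onto [21, ∞).
The union (−∞, 27) ∪ [21, ∞) covers ℝ, so f is surjective.
For the follow-up: the images overlap, so an x < 4 with f(x) = f(4) exists. f(4) = 21; solving 7x − 1 = 21 for x < 4 gives x = (21 + 1)/7 = 22/7.

22/7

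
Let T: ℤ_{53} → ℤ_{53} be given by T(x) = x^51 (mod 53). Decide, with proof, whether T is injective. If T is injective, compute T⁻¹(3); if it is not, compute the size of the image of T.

18

Since 53 is prime, the nonzero elements of ℤ_{53} form a cyclic group of order 52.
As gcd(51, 52) = 1, raising to the 51st power is a bijection on this group: if s^51 ≡ t^51 then (st^{−1})^51 = 1, and the only element of order dividing gcd(51, 52) = 1 is 1, so s = t.
With T(0) = 0 this makes T injective on all of ℤ_{53}, hence bijective (finite equal-size domain and codomain). In particular T is injective.
Since T is injective, we find the preimage of 3. The inverse of x ↦ x^51 on (ℤ_{53})^× is x ↦ x^51, because 51·51 = 2601 = 50·52 + 1 ≡ 1 (mod 52) and x^{52} = 1 for x ≠ 0 (Fermat). So T⁻¹(3) = 3^51 mod 53.
Repeated squaring mod 53: 3^1 ≡ 3, 3^2 ≡ 3² = 9, 3^4 ≡ 9² = 81 ≡ 28, 3^8 ≡ 28² = 784 ≡ 42, 3^16 ≡ 42² = 1764 ≡ 15, 3^32 ≡ 15² = 225 ≡ 13. Since 51 = 32 + 16 + 2 + 1, 3^51 ≡ 13·15·9·3: 13·15 = 195 ≡ 36, then 36·9 = 324 ≡ 6, then 6·3 = 18. So 3^51 ≡ 18 (mod 53).
Hence T⁻¹(3) = 18.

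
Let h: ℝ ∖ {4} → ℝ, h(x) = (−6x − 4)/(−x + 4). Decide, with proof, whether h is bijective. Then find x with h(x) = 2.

-3

If h(x) = 6, cross-multiplying gives −1(−6x − 4) = −6(−x + 4), which simplifies to 4 = −24 — false.  So 6 has no preimage and h is not surjective.
So h is not bijective.
Solving h(x) = 2: cross-multiplying gives −6x − 4 = 2(−x + 4), which rearranges to −4x = 12, so x = −3.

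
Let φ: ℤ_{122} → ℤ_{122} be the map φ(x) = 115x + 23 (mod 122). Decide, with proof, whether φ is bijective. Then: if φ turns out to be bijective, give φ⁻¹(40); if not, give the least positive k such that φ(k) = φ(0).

Recall that φ is injective if φ(a) = φ(b) implies a = b.
Suppose φ(a) = φ(b) in ℤ_{122}. Then 115a + 23 ≡ 115b + 23 (mod 122), so 115(a − b) ≡ 0 (mod 122).
Since gcd(115, 122) = 1, 115 is invertible modulo 122, so a − b ≡ 0 (mod 122), i.e. a = b.
We now compute 115⁻¹ mod 122 explicitly. Euclid's algorithm: 122 = 1·115 + 7, 115 = 16·7 + 3, 7 = 2·3 + 1; back-substituting gives 1 = 87·115 − 82·122, so 115⁻¹ ≡ 87 (mod 122).
Then y ↦ 87(y − 23) is a two-sided inverse to φ, so every y ∈ ℤ_{122} has a preimage.
Therefore φ is bijective.
Since φ is bijective, we compute φ⁻¹(40): solve 115x + 23 ≡ 40 (mod 122), i.e. 115x ≡ 17 (mod 122).
Multiplying by 115⁻¹ = 87 gives x ≡ 87·17 = 1479 = 12·122 + 15 ≡ 15 (mod 122).
Check: φ(15) = 115·15 + 23 = 1748 = 14·122 + 40 ≡ 40 (mod 122).

15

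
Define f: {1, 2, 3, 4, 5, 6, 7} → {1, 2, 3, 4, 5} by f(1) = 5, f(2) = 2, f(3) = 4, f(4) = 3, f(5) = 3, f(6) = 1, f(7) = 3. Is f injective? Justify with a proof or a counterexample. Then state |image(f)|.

f(4) = 3 = f(5) with 4 ≠ 5, so f is not injective.
The image of f is {1, 2, 3, 4, 5}, which has 5 elements.

5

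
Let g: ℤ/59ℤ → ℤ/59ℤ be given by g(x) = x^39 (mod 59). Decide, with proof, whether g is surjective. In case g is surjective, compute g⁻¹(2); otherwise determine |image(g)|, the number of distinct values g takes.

8

Since 59 is prime, the nonzero elements of ℤ/59ℤ form a cyclic group of order 58.
As gcd(39, 58) = 1, raising to the 39th power is a bijection on this group: if a^39 ≡ b^39 then (ab^{−1})^39 = 1, and the only element of order dividing gcd(39, 58) = 1 is 1, so a = b.
With g(0) = 0 this makes g injective on all of ℤ/59ℤ, hence bijective (finite equal-size domain and codomain). In particular g is surjective.
Since g is surjective, we find the preimage of 2. The inverse of x ↦ x^39 on (ℤ/59ℤ)^× is x ↦ x^3, because 39·3 = 117 = 2·58 + 1 ≡ 1 (mod 58) and x^{58} = 1 for x ≠ 0 (Fermat). So g⁻¹(2) = 2^3 mod 59.
Repeated squaring mod 59: 2^1 ≡ 2, 2^2 ≡ 2² = 4. Since 3 = 2 + 1, 2^3 ≡ 4·2: 4·2 = 8. So 2^3 ≡ 8 (mod 59).
Hence g⁻¹(2) = 8.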